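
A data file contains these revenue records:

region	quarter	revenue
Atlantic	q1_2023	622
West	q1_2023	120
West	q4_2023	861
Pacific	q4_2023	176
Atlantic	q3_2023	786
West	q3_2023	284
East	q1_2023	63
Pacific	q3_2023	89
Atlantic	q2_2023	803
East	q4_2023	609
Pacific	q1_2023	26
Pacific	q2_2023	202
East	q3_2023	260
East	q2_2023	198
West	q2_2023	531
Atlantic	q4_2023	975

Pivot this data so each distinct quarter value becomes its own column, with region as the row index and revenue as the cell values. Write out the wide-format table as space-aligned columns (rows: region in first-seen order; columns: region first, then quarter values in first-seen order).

Columns: region plus the 4 distinct quarter values (q1_2023, q4_2023, q3_2023, q2_2023).
For example, row Atlantic column q1_2023 takes revenue=622 from the long row (Atlantic, q1_2023).

region    q1_2023  q4_2023  q3_2023  q2_2023
Atlantic  622      975      786      803    
West      120      861      284      531    
Pacific   26       176      89       202    
East      63       609      260      198    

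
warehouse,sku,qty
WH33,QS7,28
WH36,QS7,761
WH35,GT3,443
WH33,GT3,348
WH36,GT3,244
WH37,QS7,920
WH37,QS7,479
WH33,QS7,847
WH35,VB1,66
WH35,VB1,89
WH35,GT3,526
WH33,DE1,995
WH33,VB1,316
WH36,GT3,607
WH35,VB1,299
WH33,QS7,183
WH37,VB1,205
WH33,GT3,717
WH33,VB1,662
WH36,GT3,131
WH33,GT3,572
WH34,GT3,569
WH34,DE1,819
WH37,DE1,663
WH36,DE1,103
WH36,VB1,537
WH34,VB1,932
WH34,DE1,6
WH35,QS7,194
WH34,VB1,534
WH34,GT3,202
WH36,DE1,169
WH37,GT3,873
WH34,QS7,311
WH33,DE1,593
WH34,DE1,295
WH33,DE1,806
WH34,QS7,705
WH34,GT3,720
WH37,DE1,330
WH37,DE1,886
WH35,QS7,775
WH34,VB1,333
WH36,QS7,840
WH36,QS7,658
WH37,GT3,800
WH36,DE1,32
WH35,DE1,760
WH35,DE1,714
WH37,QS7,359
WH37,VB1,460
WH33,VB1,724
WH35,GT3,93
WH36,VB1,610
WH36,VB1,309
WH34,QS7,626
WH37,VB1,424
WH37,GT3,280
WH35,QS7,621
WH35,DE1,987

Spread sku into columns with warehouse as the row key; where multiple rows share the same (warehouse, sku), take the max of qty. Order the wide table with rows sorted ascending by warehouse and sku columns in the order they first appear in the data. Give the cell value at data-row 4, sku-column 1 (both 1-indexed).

With rows sorted ascending by warehouse, row 4 is warehouse=WH36. sku columns in first-appearance order: QS7, GT3, VB1, DE1; column 1 is QS7.
Long rows with warehouse=WH36, sku=QS7: max(761, 840, 658) = 840.

840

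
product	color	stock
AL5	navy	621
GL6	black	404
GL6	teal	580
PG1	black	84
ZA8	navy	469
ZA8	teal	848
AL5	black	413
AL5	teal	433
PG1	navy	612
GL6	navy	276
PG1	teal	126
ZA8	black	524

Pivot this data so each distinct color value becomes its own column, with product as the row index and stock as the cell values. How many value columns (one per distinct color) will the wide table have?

3

3 distinct color values: teal, navy, black.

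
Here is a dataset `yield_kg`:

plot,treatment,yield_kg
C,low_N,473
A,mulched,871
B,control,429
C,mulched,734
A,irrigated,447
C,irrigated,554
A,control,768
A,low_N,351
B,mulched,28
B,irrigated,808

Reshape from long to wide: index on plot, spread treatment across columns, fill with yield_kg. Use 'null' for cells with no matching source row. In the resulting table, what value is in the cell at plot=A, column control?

768

The long row with plot=A, treatment=control has yield_kg=768.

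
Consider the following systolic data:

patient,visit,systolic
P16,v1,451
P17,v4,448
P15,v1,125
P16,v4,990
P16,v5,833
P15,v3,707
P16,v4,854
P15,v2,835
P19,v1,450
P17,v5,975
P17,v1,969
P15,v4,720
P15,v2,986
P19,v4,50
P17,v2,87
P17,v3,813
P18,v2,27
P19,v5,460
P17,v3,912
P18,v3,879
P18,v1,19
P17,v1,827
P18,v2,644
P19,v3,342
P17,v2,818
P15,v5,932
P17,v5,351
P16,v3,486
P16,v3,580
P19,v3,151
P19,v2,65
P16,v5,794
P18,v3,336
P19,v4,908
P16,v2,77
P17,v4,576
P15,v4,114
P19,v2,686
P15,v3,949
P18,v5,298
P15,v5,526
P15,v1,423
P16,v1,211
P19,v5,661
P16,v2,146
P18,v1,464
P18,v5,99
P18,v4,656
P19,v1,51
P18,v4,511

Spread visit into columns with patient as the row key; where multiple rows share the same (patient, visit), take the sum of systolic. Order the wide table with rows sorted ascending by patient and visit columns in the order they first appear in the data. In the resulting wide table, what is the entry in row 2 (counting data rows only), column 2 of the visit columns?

With rows sorted ascending by patient, row 2 is patient=P16. visit columns in first-appearance order: v1, v4, v5, v3, v2; column 2 is v4.
Long rows with patient=P16, visit=v4: 990 + 854 = 1844.

1844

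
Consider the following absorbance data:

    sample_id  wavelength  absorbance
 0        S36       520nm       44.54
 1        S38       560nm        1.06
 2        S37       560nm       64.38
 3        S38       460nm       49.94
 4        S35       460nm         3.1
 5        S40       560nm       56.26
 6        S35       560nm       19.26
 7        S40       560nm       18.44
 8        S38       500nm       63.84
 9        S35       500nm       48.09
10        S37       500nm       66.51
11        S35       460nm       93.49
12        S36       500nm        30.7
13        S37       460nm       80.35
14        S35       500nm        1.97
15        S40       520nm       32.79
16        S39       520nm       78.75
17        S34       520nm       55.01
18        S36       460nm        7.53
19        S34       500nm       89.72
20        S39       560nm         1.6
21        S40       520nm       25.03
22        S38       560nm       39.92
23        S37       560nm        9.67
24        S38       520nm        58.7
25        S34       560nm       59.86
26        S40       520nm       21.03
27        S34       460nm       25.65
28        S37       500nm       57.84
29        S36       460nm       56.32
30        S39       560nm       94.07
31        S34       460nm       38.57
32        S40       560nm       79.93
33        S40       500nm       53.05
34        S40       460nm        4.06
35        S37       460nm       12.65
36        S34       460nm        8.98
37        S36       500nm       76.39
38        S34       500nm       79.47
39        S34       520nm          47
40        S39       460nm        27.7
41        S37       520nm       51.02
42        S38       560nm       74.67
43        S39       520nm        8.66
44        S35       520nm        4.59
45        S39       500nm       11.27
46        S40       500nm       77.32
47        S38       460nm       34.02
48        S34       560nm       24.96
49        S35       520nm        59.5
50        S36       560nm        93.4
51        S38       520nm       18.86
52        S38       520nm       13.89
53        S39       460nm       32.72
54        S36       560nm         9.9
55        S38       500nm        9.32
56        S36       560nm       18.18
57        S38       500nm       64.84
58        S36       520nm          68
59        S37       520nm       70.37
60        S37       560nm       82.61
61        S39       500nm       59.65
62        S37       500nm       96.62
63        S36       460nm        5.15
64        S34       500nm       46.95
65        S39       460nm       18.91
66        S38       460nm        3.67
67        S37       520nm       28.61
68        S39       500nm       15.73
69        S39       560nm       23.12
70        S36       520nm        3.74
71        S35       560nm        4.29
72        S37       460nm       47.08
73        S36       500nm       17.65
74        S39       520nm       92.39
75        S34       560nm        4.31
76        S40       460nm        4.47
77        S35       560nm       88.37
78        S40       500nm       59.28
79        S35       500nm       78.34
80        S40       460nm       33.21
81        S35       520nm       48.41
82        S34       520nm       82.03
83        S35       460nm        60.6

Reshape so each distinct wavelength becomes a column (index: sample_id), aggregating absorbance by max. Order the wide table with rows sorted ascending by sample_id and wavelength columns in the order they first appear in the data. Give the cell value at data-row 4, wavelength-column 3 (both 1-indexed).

80.35

With rows sorted ascending by sample_id, row 4 is sample_id=S37. wavelength columns in first-appearance order: 520nm, 560nm, 460nm, 500nm; column 3 is 460nm.
Long rows with sample_id=S37, wavelength=460nm: max(80.35, 12.65, 47.08) = 80.35.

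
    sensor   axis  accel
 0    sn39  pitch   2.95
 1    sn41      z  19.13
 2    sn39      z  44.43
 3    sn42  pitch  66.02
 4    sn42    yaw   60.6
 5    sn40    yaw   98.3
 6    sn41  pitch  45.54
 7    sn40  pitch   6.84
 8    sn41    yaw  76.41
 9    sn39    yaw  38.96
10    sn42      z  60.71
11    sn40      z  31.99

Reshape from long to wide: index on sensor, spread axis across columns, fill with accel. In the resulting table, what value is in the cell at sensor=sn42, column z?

Wide layout: rows indexed by sensor, columns are the 3 distinct axis values (pitch, z, yaw).
Cell (sensor=sn42, axis=z) draws from the long row where sensor=sn42 and axis=z, which has accel=60.71.

60.71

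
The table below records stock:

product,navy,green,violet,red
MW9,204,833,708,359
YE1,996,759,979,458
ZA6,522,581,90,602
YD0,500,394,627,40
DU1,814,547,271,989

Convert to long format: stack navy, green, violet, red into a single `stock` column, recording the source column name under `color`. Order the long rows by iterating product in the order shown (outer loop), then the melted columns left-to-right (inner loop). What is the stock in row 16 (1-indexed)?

20 rows total (5 × 4). Row 16: index ⌊(16-1)/4⌋ = 3 into product → YD0; (16-1) mod 4 = 3 into the melted columns → red.
So row 16 is (YD0, red, 40); stock = 40.

40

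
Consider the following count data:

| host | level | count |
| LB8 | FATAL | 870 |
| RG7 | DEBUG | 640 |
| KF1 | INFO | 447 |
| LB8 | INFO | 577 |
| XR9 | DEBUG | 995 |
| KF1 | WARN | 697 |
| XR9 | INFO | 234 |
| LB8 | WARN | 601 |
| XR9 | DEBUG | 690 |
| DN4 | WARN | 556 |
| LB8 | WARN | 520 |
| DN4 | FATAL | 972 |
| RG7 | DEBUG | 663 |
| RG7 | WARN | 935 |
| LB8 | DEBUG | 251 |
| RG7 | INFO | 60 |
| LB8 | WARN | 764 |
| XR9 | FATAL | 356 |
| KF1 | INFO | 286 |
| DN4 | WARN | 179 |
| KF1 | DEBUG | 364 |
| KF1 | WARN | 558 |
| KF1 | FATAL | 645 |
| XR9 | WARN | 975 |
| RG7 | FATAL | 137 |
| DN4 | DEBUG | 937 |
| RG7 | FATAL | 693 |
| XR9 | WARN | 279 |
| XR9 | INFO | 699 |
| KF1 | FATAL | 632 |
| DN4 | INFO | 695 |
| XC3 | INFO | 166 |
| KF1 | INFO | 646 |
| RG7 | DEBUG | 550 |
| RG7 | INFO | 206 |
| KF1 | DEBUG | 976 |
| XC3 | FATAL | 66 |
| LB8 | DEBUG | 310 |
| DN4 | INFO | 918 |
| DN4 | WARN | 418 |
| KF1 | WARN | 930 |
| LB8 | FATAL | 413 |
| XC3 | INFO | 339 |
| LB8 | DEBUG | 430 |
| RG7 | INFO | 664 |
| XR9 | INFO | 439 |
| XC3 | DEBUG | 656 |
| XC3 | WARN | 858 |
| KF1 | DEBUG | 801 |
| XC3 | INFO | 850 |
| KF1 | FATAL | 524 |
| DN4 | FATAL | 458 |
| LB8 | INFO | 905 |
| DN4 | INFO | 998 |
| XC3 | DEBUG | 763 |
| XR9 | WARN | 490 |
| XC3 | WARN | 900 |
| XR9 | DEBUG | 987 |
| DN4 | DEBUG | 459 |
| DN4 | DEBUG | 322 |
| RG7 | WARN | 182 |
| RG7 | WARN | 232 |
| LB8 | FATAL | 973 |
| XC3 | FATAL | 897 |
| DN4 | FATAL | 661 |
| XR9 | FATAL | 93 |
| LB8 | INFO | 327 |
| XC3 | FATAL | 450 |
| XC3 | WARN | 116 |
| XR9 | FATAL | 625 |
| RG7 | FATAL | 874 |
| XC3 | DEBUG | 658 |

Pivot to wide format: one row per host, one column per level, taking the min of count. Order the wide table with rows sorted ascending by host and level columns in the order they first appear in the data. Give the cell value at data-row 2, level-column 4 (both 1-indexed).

558

With rows sorted ascending by host, row 2 is host=KF1. level columns in first-appearance order: FATAL, DEBUG, INFO, WARN; column 4 is WARN.
Long rows with host=KF1, level=WARN: min(697, 558, 930) = 558.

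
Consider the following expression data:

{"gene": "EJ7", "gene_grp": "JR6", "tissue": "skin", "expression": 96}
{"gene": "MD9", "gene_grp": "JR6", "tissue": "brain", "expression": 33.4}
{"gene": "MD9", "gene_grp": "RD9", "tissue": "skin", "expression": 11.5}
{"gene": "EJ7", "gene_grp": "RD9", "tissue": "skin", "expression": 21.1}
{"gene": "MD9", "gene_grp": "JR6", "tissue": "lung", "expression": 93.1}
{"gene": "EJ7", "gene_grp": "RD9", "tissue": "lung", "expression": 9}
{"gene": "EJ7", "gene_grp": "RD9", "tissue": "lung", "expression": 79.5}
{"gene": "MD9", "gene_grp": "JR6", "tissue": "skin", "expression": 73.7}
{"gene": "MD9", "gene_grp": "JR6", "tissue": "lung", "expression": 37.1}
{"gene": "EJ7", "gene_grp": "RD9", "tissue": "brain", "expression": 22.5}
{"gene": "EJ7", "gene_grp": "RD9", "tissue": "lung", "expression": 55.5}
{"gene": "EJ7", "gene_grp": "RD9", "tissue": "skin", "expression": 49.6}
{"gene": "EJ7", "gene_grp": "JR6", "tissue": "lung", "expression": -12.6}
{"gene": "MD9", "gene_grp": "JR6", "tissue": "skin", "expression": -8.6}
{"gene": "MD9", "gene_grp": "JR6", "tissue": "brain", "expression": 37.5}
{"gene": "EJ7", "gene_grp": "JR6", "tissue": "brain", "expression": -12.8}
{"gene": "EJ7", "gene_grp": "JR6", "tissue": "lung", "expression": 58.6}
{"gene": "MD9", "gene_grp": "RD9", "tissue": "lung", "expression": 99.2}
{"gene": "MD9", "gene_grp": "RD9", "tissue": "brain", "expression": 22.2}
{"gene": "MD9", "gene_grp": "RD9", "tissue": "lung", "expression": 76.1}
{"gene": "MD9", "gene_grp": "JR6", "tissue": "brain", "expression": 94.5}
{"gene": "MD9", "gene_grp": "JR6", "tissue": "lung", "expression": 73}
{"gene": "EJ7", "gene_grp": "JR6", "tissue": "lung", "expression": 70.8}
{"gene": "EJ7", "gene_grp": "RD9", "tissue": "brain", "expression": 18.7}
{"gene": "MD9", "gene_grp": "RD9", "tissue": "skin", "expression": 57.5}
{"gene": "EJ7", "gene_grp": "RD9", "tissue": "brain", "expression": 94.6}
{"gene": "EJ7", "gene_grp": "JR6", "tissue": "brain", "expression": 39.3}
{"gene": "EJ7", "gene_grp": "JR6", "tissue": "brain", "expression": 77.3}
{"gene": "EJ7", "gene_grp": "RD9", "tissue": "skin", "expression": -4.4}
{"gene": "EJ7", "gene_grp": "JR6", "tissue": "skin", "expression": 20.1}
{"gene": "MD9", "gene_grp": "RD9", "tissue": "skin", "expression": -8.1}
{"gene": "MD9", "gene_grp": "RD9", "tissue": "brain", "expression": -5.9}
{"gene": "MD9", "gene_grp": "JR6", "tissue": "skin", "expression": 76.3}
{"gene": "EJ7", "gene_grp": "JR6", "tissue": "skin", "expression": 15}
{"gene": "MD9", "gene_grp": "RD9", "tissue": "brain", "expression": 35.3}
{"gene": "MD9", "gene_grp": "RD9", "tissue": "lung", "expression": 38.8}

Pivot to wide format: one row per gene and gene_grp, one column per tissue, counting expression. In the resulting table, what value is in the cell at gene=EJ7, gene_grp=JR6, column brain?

3

Rows with gene=EJ7, gene_grp=JR6 and tissue=brain: expression values are -12.8, 39.3, 77.3.
3 rows match — count = 3.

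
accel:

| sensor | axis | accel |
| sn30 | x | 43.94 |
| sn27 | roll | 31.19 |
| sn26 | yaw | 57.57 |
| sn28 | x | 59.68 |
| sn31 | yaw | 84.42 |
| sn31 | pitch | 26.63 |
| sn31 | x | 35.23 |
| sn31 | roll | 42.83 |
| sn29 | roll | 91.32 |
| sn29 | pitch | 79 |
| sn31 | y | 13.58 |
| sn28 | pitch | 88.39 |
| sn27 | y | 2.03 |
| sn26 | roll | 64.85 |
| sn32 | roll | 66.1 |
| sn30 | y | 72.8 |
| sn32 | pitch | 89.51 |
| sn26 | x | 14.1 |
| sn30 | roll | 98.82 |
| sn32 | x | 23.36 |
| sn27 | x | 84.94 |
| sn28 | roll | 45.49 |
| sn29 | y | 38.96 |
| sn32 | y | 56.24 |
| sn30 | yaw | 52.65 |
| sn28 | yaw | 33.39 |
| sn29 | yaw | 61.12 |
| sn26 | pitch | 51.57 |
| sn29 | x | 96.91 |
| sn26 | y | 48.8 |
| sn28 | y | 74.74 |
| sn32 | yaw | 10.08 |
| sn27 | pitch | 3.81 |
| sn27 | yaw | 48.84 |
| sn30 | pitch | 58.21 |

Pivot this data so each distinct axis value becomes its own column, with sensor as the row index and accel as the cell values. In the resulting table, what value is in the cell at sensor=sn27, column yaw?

48.84

Wide layout: rows indexed by sensor, columns are the 5 distinct axis values (x, roll, yaw, pitch, y).
Cell (sensor=sn27, axis=yaw) draws from the long row where sensor=sn27 and axis=yaw, which has accel=48.84.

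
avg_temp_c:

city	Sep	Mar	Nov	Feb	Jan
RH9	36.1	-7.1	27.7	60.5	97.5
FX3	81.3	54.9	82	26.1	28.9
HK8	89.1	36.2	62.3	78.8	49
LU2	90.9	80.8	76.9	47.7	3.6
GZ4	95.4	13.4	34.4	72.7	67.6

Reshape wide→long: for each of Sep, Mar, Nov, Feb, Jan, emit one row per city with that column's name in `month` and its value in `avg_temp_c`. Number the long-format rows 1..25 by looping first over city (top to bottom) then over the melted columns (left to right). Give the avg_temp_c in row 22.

25 rows total (5 × 5). Row 22: index ⌊(22-1)/5⌋ = 4 into city → GZ4; (22-1) mod 5 = 1 into the melted columns → Mar.
So row 22 is (GZ4, Mar, 13.4); avg_temp_c = 13.4.

13.4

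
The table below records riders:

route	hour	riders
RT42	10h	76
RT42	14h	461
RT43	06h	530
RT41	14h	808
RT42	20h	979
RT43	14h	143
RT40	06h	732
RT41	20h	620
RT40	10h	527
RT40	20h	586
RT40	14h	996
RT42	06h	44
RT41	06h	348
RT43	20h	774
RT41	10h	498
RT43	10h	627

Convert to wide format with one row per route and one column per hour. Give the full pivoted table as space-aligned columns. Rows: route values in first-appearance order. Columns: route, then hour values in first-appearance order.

route  10h  14h  06h  20h
RT42   76   461  44   979
RT43   627  143  530  774
RT41   498  808  348  620
RT40   527  996  732  586

Columns: route plus the 4 distinct hour values (10h, 14h, 06h, 20h).
For example, row RT42 column 10h takes riders=76 from the long row (RT42, 10h).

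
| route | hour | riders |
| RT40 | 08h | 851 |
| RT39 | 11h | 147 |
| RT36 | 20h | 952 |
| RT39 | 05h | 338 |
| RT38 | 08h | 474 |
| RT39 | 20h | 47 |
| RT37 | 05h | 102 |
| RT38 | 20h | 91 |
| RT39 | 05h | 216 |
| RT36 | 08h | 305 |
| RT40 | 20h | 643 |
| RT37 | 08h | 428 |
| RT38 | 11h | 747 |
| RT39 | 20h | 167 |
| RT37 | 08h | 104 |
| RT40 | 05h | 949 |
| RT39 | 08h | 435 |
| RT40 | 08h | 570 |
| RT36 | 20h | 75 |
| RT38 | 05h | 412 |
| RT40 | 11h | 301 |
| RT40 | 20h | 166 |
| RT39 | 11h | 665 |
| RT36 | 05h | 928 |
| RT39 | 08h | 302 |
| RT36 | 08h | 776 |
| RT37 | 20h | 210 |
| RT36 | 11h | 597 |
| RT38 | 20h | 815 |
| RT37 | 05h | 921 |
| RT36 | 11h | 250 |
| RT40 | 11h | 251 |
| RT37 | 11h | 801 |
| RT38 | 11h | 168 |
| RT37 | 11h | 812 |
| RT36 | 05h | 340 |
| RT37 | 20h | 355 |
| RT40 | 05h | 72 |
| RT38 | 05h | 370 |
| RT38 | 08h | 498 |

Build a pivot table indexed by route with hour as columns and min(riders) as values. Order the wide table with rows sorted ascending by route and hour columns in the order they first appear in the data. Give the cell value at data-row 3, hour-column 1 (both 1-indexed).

474

With rows sorted ascending by route, row 3 is route=RT38. hour columns in first-appearance order: 08h, 11h, 20h, 05h; column 1 is 08h.
Long rows with route=RT38, hour=08h: min(474, 498) = 474.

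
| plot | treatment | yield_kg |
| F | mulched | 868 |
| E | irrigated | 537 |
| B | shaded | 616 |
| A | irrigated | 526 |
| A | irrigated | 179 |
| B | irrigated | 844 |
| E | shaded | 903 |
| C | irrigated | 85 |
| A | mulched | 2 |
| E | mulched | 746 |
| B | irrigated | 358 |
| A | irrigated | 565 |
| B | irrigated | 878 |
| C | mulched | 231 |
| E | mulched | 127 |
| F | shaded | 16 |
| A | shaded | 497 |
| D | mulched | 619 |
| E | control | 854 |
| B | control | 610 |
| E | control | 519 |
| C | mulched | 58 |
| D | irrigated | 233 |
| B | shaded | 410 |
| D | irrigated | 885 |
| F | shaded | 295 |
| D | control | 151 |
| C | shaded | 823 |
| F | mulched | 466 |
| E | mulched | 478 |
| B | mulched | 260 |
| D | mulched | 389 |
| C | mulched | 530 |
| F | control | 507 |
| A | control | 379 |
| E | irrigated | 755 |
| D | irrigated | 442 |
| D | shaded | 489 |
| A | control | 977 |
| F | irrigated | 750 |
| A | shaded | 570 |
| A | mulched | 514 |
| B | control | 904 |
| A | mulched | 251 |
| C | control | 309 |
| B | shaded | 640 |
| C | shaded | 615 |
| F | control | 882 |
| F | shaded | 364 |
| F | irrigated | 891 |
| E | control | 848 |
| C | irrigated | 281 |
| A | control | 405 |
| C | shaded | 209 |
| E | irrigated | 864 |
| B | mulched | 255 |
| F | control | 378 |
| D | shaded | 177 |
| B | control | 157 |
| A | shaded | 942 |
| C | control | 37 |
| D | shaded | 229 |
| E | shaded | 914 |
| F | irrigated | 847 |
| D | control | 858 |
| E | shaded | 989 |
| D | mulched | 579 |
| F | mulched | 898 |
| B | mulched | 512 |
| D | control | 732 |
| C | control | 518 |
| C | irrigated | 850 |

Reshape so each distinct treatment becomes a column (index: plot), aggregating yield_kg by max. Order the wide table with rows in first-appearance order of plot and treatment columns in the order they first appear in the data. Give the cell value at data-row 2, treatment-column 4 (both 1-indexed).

854

With rows in first-appearance order of plot, row 2 is plot=E. treatment columns in first-appearance order: mulched, irrigated, shaded, control; column 4 is control.
Long rows with plot=E, treatment=control: max(854, 519, 848) = 854.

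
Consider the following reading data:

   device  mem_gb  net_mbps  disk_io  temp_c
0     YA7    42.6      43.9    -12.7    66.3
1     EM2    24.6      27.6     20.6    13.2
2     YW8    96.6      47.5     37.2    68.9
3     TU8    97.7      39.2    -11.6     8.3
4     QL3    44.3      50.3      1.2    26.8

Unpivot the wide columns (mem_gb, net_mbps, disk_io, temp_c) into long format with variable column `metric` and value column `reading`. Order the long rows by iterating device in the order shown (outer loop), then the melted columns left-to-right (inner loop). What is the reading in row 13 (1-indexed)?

97.7

20 rows total (5 × 4). Row 13: index ⌊(13-1)/4⌋ = 3 into device → TU8; (13-1) mod 4 = 0 into the melted columns → mem_gb.
So row 13 is (TU8, mem_gb, 97.7); reading = 97.7.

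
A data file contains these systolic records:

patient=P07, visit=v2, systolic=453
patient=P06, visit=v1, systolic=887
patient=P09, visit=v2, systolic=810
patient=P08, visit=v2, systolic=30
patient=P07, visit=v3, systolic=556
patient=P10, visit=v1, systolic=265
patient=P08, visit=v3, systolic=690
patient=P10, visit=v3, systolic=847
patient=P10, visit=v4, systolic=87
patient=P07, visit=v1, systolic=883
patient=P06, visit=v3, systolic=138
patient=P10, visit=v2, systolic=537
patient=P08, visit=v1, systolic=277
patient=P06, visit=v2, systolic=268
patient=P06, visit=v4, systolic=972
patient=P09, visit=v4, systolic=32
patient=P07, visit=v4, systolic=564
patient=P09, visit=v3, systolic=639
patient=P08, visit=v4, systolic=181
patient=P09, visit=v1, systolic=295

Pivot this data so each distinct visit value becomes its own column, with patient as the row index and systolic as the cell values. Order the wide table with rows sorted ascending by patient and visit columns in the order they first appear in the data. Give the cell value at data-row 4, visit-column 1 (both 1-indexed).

With rows sorted ascending by patient, row 4 is patient=P09. visit columns in first-appearance order: v2, v1, v3, v4; column 1 is v2.
Long rows with patient=P09, visit=v2: systolic = 810.

810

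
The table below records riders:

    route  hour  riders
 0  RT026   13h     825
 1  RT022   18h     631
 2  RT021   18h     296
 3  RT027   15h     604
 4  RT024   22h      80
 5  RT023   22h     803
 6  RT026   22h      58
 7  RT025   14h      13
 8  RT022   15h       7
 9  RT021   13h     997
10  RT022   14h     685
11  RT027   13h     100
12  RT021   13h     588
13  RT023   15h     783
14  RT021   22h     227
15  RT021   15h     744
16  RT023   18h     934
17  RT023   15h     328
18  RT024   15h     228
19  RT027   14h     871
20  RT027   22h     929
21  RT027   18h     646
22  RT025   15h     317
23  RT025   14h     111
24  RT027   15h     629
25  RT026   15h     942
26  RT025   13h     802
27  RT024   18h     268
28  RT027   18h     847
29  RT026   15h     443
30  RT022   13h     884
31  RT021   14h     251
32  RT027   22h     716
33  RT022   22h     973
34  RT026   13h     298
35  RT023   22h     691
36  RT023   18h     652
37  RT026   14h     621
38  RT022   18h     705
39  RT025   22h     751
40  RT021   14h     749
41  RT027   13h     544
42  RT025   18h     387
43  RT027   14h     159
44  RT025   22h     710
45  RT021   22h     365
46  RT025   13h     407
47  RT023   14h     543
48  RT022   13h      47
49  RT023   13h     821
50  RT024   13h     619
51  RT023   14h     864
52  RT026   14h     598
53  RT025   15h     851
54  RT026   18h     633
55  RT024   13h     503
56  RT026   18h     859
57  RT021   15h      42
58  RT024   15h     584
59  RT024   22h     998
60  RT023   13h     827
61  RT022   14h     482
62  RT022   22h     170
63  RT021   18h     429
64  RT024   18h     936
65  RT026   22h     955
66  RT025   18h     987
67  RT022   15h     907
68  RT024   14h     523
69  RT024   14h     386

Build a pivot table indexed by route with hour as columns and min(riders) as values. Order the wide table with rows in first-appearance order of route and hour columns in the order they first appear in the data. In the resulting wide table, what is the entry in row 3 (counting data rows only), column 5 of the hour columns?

With rows in first-appearance order of route, row 3 is route=RT021. hour columns in first-appearance order: 13h, 18h, 15h, 22h, 14h; column 5 is 14h.
Long rows with route=RT021, hour=14h: min(251, 749) = 251.

251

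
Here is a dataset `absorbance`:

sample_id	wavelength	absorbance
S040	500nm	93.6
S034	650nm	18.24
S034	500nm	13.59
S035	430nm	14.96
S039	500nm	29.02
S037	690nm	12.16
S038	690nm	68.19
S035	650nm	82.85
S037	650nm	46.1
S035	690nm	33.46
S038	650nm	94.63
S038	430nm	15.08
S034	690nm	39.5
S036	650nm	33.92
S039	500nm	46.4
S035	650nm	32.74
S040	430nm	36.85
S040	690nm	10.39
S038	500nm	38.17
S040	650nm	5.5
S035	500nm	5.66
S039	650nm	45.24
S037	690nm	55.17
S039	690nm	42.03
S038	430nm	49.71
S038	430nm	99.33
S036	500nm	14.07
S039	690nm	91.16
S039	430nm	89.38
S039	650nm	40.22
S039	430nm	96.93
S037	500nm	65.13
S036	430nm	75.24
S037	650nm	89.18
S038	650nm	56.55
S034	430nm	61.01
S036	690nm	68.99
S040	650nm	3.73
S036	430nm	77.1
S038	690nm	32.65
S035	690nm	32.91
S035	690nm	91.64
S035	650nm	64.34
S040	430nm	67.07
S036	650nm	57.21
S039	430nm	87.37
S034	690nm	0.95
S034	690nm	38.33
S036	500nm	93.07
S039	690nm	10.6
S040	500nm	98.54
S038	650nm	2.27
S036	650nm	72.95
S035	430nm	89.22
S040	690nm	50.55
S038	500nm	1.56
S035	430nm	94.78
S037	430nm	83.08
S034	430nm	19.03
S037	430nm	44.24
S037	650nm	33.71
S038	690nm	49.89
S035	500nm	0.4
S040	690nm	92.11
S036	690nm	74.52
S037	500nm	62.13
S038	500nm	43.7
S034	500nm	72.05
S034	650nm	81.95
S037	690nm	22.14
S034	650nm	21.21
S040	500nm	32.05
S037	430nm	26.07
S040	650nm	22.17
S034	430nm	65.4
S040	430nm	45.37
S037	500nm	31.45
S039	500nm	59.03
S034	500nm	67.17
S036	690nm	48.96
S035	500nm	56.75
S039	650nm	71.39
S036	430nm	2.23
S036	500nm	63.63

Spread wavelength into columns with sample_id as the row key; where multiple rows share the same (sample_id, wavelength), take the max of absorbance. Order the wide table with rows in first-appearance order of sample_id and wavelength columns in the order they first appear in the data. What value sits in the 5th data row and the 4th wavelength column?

With rows in first-appearance order of sample_id, row 5 is sample_id=S037. wavelength columns in first-appearance order: 500nm, 650nm, 430nm, 690nm; column 4 is 690nm.
Long rows with sample_id=S037, wavelength=690nm: max(12.16, 55.17, 22.14) = 55.17.

55.17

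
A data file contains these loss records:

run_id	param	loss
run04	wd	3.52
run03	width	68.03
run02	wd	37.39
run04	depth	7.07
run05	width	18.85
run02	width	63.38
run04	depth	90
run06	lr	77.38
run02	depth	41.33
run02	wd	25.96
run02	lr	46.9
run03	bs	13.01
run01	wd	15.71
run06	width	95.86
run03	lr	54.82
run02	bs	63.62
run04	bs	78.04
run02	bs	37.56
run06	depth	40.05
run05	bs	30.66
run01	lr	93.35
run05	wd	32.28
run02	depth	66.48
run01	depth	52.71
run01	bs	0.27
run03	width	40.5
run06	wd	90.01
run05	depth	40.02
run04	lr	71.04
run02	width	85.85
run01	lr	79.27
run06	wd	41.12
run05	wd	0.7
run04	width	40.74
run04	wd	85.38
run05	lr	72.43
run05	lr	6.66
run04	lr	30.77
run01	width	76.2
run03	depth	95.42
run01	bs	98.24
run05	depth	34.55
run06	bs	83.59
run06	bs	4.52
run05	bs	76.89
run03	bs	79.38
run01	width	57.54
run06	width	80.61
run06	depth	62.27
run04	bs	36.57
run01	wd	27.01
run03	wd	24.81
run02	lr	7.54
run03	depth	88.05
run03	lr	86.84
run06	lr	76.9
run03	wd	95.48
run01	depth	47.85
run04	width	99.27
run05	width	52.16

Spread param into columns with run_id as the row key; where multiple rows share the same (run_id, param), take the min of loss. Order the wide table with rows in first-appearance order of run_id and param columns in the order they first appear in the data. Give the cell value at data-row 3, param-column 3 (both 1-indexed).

With rows in first-appearance order of run_id, row 3 is run_id=run02. param columns in first-appearance order: wd, width, depth, lr, bs; column 3 is depth.
Long rows with run_id=run02, param=depth: min(41.33, 66.48) = 41.33.

41.33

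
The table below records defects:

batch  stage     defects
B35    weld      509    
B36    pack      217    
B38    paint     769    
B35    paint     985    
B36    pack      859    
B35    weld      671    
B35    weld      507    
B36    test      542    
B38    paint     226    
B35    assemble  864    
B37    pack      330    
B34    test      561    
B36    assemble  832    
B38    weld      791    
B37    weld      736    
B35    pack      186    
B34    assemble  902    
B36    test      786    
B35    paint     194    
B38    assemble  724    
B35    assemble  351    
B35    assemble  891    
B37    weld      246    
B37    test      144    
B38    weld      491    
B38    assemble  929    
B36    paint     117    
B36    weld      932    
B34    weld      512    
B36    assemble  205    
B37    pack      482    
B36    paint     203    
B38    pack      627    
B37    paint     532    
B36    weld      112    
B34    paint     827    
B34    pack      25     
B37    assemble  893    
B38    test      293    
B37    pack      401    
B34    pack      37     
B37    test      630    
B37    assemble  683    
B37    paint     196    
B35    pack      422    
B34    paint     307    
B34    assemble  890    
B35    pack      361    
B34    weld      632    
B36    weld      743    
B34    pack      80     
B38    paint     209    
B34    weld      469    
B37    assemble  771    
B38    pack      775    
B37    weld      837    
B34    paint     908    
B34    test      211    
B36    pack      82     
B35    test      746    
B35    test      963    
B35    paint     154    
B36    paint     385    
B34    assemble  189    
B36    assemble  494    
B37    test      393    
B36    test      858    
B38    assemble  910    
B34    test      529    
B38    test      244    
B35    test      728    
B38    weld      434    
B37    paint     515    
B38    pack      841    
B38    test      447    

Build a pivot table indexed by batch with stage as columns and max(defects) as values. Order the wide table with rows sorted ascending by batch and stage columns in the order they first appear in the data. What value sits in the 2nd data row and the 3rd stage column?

985

With rows sorted ascending by batch, row 2 is batch=B35. stage columns in first-appearance order: weld, pack, paint, test, assemble; column 3 is paint.
Long rows with batch=B35, stage=paint: max(985, 194, 154) = 985.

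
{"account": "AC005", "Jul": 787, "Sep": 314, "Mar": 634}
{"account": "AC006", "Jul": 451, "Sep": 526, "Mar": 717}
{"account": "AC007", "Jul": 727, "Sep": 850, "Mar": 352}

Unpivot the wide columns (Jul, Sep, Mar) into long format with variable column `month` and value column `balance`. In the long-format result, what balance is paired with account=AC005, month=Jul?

Unpivoting turns each (account, wide-column) pair into one long row.
The wide cell at row AC005, column Jul holds 787, so the long row (AC005, Jul) has balance=787.

787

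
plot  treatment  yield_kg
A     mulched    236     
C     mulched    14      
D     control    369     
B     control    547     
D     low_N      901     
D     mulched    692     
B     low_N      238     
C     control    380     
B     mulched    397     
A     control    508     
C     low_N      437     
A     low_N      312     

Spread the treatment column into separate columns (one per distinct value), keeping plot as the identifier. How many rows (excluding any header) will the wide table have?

4 distinct plot values → 4 rows.

4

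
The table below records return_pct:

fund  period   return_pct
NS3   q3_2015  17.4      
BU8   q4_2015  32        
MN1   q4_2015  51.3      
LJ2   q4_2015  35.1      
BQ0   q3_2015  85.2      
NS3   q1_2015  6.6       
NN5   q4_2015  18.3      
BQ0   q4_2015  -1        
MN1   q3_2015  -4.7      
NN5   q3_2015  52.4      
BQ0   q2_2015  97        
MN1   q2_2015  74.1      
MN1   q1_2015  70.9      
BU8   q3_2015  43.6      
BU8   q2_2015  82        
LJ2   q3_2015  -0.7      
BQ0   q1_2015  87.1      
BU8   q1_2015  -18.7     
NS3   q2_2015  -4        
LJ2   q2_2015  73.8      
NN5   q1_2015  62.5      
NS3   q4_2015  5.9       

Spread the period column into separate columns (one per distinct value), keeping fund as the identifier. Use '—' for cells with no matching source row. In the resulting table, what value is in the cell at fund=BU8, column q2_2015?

82

The long row with fund=BU8, period=q2_2015 has return_pct=82.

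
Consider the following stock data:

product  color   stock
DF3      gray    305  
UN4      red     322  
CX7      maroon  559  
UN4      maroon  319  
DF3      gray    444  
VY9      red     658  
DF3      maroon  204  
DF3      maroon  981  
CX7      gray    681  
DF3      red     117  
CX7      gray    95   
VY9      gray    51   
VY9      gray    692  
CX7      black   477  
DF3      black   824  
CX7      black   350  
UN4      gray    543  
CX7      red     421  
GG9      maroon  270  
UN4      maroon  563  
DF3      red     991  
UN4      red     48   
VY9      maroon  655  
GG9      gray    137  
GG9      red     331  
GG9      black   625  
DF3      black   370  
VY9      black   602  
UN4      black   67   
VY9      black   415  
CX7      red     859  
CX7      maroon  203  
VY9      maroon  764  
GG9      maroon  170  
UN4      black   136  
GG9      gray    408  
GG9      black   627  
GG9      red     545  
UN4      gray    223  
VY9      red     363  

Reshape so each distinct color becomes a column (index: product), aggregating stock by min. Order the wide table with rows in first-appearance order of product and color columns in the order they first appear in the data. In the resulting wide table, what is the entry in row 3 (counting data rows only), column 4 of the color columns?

350

With rows in first-appearance order of product, row 3 is product=CX7. color columns in first-appearance order: gray, red, maroon, black; column 4 is black.
Long rows with product=CX7, color=black: min(477, 350) = 350.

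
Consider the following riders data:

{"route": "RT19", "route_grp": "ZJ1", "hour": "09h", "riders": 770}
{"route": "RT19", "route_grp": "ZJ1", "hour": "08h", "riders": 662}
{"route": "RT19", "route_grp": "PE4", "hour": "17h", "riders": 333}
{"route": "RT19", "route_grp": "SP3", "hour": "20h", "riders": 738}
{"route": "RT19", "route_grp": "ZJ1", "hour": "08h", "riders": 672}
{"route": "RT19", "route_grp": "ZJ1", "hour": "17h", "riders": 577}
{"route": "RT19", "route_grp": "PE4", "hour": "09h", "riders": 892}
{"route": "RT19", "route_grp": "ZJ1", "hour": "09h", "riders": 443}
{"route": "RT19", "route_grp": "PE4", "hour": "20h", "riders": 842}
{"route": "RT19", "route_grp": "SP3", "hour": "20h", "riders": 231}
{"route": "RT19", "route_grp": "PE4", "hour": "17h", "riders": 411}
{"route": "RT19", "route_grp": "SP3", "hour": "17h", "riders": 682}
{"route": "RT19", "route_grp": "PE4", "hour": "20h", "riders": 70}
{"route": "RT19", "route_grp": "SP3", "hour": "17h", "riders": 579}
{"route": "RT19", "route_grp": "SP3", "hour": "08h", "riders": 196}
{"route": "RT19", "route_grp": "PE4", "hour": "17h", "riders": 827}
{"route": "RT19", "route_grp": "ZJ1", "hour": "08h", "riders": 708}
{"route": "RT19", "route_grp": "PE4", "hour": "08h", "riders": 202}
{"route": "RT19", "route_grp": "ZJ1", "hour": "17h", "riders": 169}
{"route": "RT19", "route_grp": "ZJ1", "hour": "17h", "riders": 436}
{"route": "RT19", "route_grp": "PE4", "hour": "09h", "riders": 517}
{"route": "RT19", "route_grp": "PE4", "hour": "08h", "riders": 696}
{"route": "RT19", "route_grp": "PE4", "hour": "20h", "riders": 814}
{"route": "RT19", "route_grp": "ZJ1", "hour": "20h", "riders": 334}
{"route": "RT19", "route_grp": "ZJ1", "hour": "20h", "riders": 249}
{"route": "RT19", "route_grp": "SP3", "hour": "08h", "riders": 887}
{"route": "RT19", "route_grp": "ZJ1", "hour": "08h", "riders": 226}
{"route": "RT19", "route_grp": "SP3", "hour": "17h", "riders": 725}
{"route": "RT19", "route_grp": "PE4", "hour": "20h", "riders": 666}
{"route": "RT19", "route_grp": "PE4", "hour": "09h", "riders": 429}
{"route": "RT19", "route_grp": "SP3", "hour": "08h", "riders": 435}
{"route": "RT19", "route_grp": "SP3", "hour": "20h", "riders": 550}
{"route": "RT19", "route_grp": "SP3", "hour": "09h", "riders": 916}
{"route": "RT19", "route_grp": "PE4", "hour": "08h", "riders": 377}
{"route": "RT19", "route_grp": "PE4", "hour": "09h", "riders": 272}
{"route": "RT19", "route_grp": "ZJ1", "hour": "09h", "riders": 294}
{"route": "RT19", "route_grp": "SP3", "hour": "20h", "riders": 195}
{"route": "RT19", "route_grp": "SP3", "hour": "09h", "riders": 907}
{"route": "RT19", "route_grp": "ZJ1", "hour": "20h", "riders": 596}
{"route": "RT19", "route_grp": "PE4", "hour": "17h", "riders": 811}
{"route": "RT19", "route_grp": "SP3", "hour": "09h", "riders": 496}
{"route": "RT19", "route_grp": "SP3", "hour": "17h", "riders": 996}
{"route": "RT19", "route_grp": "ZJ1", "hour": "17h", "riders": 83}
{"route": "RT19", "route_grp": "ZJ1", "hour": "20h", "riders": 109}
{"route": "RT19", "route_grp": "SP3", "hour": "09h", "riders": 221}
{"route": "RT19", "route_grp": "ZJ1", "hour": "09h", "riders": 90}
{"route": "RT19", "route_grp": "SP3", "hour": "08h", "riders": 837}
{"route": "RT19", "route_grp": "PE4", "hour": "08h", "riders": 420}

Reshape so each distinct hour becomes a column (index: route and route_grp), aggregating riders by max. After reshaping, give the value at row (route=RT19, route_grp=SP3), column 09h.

Rows with route=RT19, route_grp=SP3 and hour=09h: riders values are 916, 907, 496, 221.
max(916, 907, 496, 221) = 916.

916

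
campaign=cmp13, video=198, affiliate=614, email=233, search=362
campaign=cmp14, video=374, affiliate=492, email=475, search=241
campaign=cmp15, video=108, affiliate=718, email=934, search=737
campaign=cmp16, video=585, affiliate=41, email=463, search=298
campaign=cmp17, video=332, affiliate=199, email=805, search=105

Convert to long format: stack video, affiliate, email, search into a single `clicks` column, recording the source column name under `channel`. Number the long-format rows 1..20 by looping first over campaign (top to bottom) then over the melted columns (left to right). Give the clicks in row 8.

20 rows total (5 × 4). Row 8: index ⌊(8-1)/4⌋ = 1 into campaign → cmp14; (8-1) mod 4 = 3 into the melted columns → search.
So row 8 is (cmp14, search, 241); clicks = 241.

241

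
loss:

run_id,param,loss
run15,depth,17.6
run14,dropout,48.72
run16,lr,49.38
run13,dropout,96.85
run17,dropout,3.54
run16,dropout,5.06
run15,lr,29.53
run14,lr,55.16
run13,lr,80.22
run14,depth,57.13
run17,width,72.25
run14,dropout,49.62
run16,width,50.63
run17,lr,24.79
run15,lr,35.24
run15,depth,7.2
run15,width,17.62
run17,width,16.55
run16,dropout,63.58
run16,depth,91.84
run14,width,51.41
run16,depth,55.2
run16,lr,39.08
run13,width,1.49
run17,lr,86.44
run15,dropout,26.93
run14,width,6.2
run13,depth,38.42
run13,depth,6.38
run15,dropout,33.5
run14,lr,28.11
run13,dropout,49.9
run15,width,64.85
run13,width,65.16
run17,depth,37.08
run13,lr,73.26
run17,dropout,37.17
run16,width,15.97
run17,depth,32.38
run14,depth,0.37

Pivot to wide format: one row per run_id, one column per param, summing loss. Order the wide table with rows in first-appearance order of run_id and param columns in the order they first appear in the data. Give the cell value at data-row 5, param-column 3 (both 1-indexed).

111.23

With rows in first-appearance order of run_id, row 5 is run_id=run17. param columns in first-appearance order: depth, dropout, lr, width; column 3 is lr.
Long rows with run_id=run17, param=lr: 24.79 + 86.44 = 111.23.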